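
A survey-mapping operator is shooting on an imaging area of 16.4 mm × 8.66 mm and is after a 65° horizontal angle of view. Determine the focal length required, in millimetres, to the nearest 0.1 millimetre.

12.9 mm

From α = 2·arctan(w/2f) we get f = w / (2·tan(α/2)).
With w = 16.4 mm and α/2 = 32.5°, tan(α/2) ≈ 0.63707, so f ≈ 16.4 / 1.27414 ≈ 12.8714 mm.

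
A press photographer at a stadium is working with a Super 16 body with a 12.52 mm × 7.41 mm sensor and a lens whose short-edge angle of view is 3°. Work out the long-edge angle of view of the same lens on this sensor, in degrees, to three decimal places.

From the short-edge AOV: f = 7.41 / (2·tan(1.5°)) = 7.41 / 0.05237 ≈ 141.4882 mm.
Long-edge AOV = 2·arctan(12.52 / (2 × 141.4882)) = 2·arctan(0.04424) ≈ 5.0667°.

5.067°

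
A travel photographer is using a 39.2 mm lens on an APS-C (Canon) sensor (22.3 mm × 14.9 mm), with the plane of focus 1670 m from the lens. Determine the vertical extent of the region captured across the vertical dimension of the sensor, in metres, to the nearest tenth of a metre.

dₒ: 1670 m = 1.67e+06 mm.
Similar triangles through the lens centre give W/dₒ = h/dᵢ; with 1/f = 1/dₒ + 1/dᵢ this gives W = h·(dₒ − f)/f.
W = 14.9 mm × (1.67e+06 − 39.2) / 39.2 = 14.9 × 42601.0408 ≈ 634755.508 mm = 634.756 m.

634.8 m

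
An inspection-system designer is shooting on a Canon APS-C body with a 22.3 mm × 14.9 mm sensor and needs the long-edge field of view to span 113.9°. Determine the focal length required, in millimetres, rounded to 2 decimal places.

From α = 2·arctan(w/2f) we get f = w / (2·tan(α/2)).
With w = 22.3 mm and α/2 = 56.95°, tan(α/2) ≈ 1.53693, so f ≈ 22.3 / 3.07385 ≈ 7.2547 mm.

7.25 mm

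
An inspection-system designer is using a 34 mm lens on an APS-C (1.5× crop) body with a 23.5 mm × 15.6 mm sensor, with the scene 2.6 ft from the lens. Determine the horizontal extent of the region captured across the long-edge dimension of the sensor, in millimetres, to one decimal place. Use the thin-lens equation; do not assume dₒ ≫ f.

524.2 mm

dₒ: 2.6 ft × 304.8 mm/ft = 792.48 mm.
Similar triangles through the lens centre give W/dₒ = w/dᵢ; with 1/f = 1/dₒ + 1/dᵢ this gives W = w·(dₒ − f)/f.
W = 23.5 mm × (792.48 − 34) / 34 = 23.5 × 22.3082 ≈ 524.244 mm.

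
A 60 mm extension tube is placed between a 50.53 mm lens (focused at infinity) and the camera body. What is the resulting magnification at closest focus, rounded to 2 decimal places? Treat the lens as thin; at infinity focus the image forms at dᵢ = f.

1.19×

The tube moves the image plane from f to f + e, so dᵢ = 50.53 + 60 = 110.53 mm. Focus is achieved when 1/f = 1/dₒ + 1/dᵢ, giving dₒ = 1/(1/f − 1/(f+e)).
Magnification m = dᵢ/dₒ = (f+e)·(1/f − 1/(f+e)) = e/f = 60/50.53 ≈ 1.1874.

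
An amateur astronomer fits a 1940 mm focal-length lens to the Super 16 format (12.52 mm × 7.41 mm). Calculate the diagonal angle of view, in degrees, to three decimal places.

Sensor diagonal = √(12.52² + 7.41²) = √211.6585 ≈ 14.5485 mm.
Angle of view α = 2·arctan(d/2f) with d = 14.5485 mm and f = 1940 mm.
d/2f = 0.00375; arctan(0.00375) ≈ 0.2148°, so α ≈ 0.4297°.

0.430°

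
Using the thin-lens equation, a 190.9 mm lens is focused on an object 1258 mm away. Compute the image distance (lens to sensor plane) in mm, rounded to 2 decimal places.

1/dᵢ = 1/f − 1/dₒ = 1/190.9 − 1/1258 = 0.0044434 mm⁻¹.
dᵢ = 1/0.0044434 ≈ 225.0513 mm.

225.05 mm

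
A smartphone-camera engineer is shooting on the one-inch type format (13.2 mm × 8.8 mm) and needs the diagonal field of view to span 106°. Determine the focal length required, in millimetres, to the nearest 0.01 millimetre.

5.98 mm

Sensor diagonal = √(13.2² + 8.8²) = √251.6800 ≈ 15.8644 mm.
From α = 2·arctan(d/2f) we get f = d / (2·tan(α/2)).
With d = 15.8644 mm and α/2 = 53°, tan(α/2) ≈ 1.32704, so f ≈ 15.8644 / 2.65409 ≈ 5.9774 mm.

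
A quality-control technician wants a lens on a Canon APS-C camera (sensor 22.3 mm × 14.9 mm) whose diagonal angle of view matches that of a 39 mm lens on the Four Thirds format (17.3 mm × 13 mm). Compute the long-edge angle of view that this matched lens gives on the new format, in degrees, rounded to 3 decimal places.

25.980°

Sensor diagonal = √(17.3² + 13²) = √468.2900 ≈ 21.6400 mm.
Sensor diagonal = √(22.3² + 14.9²) = √719.3000 ≈ 26.8198 mm.
Equal diagonal AOV ⇒ f₂ = f₁ · 26.8198/21.6400 = 39 × 1.23936 ≈ 48.3351 mm.
Long-edge AOV on the new format = 2·arctan(22.3 / (2 × 48.3351)) = 2·arctan(0.23068) ≈ 25.9797°.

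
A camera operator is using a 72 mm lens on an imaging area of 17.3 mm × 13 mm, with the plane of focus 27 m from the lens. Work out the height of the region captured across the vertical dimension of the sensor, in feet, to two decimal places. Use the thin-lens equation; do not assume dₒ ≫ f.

dₒ: 27 m = 27000 mm.
Similar triangles through the lens centre give W/dₒ = h/dᵢ; with 1/f = 1/dₒ + 1/dᵢ this gives W = h·(dₒ − f)/f.
W = 13 mm × (27000 − 72) / 72 = 13 × 374.0000 ≈ 4862.000 mm = 4862.000/304.8 ft = 15.9514 ft.

15.95 ft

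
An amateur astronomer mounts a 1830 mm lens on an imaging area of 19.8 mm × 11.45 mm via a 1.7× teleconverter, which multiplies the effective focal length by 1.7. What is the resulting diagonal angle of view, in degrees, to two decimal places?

0.42°

Effective focal length f = 1830 × 1.7 = 3111 mm.
Sensor diagonal = √(19.8² + 11.45²) = √523.1425 ≈ 22.8723 mm.
α = 2·arctan(22.872 / (2 × 3111)) = 2·arctan(0.00368) ≈ 0.4212°.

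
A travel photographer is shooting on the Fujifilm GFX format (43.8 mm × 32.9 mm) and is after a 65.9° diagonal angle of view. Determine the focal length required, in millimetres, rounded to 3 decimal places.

42.258 mm

Sensor diagonal = √(43.8² + 32.9²) = √3000.8500 ≈ 54.7800 mm.
From α = 2·arctan(d/2f) we get f = d / (2·tan(α/2)).
With d = 54.7800 mm and α/2 = 32.95°, tan(α/2) ≈ 0.64817, so f ≈ 54.7800 / 1.29634 ≈ 42.2576 mm.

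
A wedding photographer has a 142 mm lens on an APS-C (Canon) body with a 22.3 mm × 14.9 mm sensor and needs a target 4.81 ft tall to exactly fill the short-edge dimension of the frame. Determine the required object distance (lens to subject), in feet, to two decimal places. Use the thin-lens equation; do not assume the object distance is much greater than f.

W: 4.81 ft × 304.8 mm/ft = 1466.09 mm.
Magnification m = h/W = dᵢ/dₒ; combined with 1/f = 1/dₒ + 1/dᵢ this gives dₒ = f·(1 + W/h).
dₒ = 142 mm × (1 + 1466.09/14.9) = 142 × 99.3952 ≈ 14114.113 mm = 14114.113/304.8 ft = 46.3061 ft.

46.31 ft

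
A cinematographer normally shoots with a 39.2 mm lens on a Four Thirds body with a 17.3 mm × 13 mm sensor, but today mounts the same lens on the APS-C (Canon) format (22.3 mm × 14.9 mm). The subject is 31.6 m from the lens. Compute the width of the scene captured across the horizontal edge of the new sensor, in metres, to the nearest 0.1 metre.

The focal length stays 39.2 mm; the relevant sensor dimension is now w = 22.3 mm. Object distance dₒ = 31.6 m = 31600 mm.
Thin-lens field width W = w·(dₒ − f)/f = 22.3 × (31600 − 39.2)/39.2 ≈ 17954.231 mm = 17.9542 m.

18.0 m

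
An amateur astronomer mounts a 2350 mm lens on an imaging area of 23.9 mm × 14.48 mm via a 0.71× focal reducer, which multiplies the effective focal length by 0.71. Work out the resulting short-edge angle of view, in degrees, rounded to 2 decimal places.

Effective focal length f = 2350 × 0.71 = 1668.5 mm.
α = 2·arctan(14.48 / (2 × 1668.5)) = 2·arctan(0.00434) ≈ 0.4972°.

0.50°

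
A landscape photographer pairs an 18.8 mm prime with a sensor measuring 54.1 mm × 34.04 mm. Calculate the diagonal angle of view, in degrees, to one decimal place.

Sensor diagonal = √(54.1² + 34.04²) = √4085.5316 ≈ 63.9182 mm.
Angle of view α = 2·arctan(d/2f) with d = 63.9182 mm and f = 18.8 mm.
d/2f = 1.69995; arctan(1.69995) ≈ 59.5337°, so α ≈ 119.0675°.

119.1°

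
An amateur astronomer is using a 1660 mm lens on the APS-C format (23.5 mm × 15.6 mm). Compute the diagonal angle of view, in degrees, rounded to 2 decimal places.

Sensor diagonal = √(23.5² + 15.6²) = √795.6100 ≈ 28.2066 mm.
Angle of view α = 2·arctan(d/2f) with d = 28.2066 mm and f = 1660 mm.
d/2f = 0.00850; arctan(0.00850) ≈ 0.4868°, so α ≈ 0.9735°.

0.97°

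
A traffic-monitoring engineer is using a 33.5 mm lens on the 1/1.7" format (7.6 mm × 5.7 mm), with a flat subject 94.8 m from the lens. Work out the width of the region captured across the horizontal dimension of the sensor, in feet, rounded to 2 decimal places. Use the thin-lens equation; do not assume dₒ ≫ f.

70.54 ft

dₒ: 94.8 m = 94800 mm.
Similar triangles through the lens centre give W/dₒ = w/dᵢ; with 1/f = 1/dₒ + 1/dᵢ this gives W = w·(dₒ − f)/f.
W = 7.6 mm × (94800 − 33.5) / 33.5 = 7.6 × 2828.8507 ≈ 21499.266 mm = 21499.266/304.8 ft = 70.5357 ft.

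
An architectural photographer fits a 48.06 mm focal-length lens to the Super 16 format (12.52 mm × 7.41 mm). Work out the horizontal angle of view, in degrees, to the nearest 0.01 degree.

14.84°

Angle of view α = 2·arctan(w/2f) with w = 12.52 mm and f = 48.06 mm.
w/2f = 0.13025; arctan(0.13025) ≈ 7.4212°, so α ≈ 14.8424°.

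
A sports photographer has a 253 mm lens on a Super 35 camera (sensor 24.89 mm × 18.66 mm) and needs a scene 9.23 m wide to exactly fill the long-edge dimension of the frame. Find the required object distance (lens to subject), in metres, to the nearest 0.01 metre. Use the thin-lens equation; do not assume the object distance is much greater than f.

94.07 m

W: 9.23 m = 9230 mm.
Magnification m = w/W = dᵢ/dₒ; combined with 1/f = 1/dₒ + 1/dᵢ this gives dₒ = f·(1 + W/w).
dₒ = 253 mm × (1 + 9230/24.89) = 253 × 371.8317 ≈ 94073.410 mm = 94.0734 m.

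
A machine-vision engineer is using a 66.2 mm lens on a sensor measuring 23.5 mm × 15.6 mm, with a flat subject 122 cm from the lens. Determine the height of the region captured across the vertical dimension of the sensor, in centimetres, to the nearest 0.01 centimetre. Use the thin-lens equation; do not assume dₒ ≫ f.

27.19 cm

dₒ: 122 cm = 1220 mm.
Similar triangles through the lens centre give W/dₒ = h/dᵢ; with 1/f = 1/dₒ + 1/dᵢ this gives W = h·(dₒ − f)/f.
W = 15.6 mm × (1220 − 66.2) / 66.2 = 15.6 × 17.4290 ≈ 271.892 mm = 27.1892 cm.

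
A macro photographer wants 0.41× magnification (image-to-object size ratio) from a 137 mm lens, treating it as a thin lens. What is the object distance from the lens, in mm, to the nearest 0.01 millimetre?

471.15 mm

With m = dᵢ/dₒ and 1/f = 1/dₒ + 1/dᵢ, substituting dᵢ = m·dₒ gives 1/f = (1 + 1/m)/dₒ, hence dₒ = f·(1 + 1/m).
dₒ = 137 × (1 + 1/0.41) = 137 × 3.43902 ≈ 471.146 mm.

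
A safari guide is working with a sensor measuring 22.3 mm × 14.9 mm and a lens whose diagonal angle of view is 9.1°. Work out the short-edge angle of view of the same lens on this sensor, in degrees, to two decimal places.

Sensor diagonal = √(22.3² + 14.9²) = √719.3000 ≈ 26.8198 mm.
From the diagonal AOV: f = 26.8198 / (2·tan(4.55°)) = 26.8198 / 0.15916 ≈ 168.5086 mm.
Short-edge AOV = 2·arctan(14.9 / (2 × 168.5086)) = 2·arctan(0.04421) ≈ 5.0630°.

5.06°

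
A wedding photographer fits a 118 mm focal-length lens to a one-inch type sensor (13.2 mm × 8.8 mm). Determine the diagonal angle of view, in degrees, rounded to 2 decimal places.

Sensor diagonal = √(13.2² + 8.8²) = √251.6800 ≈ 15.8644 mm.
Angle of view α = 2·arctan(d/2f) with d = 15.8644 mm and f = 118 mm.
d/2f = 0.06722; arctan(0.06722) ≈ 3.8458°, so α ≈ 7.6915°.

7.69°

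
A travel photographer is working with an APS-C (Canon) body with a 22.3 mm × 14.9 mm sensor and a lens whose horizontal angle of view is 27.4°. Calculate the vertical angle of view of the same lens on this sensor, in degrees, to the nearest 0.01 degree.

From the horizontal AOV: f = 22.3 / (2·tan(13.7°)) = 22.3 / 0.48755 ≈ 45.7391 mm.
Vertical AOV = 2·arctan(14.9 / (2 × 45.7391)) = 2·arctan(0.16288) ≈ 18.5022°.

18.50°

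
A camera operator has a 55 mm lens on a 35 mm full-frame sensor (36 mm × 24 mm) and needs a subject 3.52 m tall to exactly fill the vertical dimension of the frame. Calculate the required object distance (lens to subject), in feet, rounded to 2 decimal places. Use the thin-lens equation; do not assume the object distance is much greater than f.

W: 3.52 m = 3520 mm.
Magnification m = h/W = dᵢ/dₒ; combined with 1/f = 1/dₒ + 1/dᵢ this gives dₒ = f·(1 + W/h).
dₒ = 55 mm × (1 + 3520/24) = 55 × 147.6667 ≈ 8121.667 mm = 8121.667/304.8 ft = 26.6459 ft.

26.65 ft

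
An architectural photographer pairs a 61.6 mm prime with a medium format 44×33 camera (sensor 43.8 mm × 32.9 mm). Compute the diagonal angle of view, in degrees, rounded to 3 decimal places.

47.944°

Sensor diagonal = √(43.8² + 32.9²) = √3000.8500 ≈ 54.7800 mm.
Angle of view α = 2·arctan(d/2f) with d = 54.7800 mm and f = 61.6 mm.
d/2f = 0.44464; arctan(0.44464) ≈ 23.9720°, so α ≈ 47.9440°.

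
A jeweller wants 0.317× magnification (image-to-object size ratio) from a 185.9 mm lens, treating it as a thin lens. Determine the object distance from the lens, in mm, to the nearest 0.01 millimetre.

With m = dᵢ/dₒ and 1/f = 1/dₒ + 1/dᵢ, substituting dᵢ = m·dₒ gives 1/f = (1 + 1/m)/dₒ, hence dₒ = f·(1 + 1/m).
dₒ = 185.9 × (1 + 1/0.317) = 185.9 × 4.15457 ≈ 772.335 mm.

772.34 mm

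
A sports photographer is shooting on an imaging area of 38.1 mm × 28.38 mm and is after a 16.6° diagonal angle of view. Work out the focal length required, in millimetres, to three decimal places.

Sensor diagonal = √(38.1² + 28.38²) = √2257.0344 ≈ 47.5083 mm.
From α = 2·arctan(d/2f) we get f = d / (2·tan(α/2)).
With d = 47.5083 mm and α/2 = 8.3°, tan(α/2) ≈ 0.14588, so f ≈ 47.5083 / 0.29177 ≈ 162.8286 mm.

162.829 mm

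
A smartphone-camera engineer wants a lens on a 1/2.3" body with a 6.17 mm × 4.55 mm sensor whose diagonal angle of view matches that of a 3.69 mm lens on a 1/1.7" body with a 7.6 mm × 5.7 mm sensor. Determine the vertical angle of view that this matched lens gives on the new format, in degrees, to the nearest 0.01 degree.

74.76°

Sensor diagonal = √(7.6² + 5.7²) = √90.2500 ≈ 9.5000 mm.
Sensor diagonal = √(6.17² + 4.55²) = √58.7714 ≈ 7.6663 mm.
Equal diagonal AOV ⇒ f₂ = f₁ · 7.6663/9.5000 = 3.69 × 0.80697 ≈ 2.9777 mm.
Vertical AOV on the new format = 2·arctan(4.55 / (2 × 2.9777)) = 2·arctan(0.76400) ≈ 74.7599°.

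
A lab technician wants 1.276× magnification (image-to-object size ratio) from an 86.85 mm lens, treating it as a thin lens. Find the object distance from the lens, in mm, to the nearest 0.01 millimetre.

154.91 mm

With m = dᵢ/dₒ and 1/f = 1/dₒ + 1/dᵢ, substituting dᵢ = m·dₒ gives 1/f = (1 + 1/m)/dₒ, hence dₒ = f·(1 + 1/m).
dₒ = 86.85 × (1 + 1/1.276) = 86.85 × 1.78370 ≈ 154.914 mm.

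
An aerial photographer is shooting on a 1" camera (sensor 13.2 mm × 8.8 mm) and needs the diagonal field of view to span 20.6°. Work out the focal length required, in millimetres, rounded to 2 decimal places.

Sensor diagonal = √(13.2² + 8.8²) = √251.6800 ≈ 15.8644 mm.
From α = 2·arctan(d/2f) we get f = d / (2·tan(α/2)).
With d = 15.8644 mm and α/2 = 10.3°, tan(α/2) ≈ 0.18173, so f ≈ 15.8644 / 0.36346 ≈ 43.6481 mm.

43.65 mm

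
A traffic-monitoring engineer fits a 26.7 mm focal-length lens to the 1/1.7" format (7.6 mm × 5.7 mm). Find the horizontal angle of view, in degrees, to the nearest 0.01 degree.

16.20°

Angle of view α = 2·arctan(w/2f) with w = 7.6 mm and f = 26.7 mm.
w/2f = 0.14232; arctan(0.14232) ≈ 8.1001°, so α ≈ 16.2001°.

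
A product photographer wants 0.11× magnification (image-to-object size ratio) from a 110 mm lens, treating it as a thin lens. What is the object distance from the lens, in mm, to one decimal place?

1110.0 mm

With m = dᵢ/dₒ and 1/f = 1/dₒ + 1/dᵢ, substituting dᵢ = m·dₒ gives 1/f = (1 + 1/m)/dₒ, hence dₒ = f·(1 + 1/m).
dₒ = 110 × (1 + 1/0.11) = 110 × 10.09091 ≈ 1110.000 mm.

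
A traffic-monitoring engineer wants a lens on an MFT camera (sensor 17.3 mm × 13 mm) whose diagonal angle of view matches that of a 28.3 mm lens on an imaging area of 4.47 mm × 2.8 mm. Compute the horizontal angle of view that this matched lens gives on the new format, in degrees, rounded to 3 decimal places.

Sensor diagonal = √(4.47² + 2.8²) = √27.8209 ≈ 5.2746 mm.
Sensor diagonal = √(17.3² + 13²) = √468.2900 ≈ 21.6400 mm.
Equal diagonal AOV ⇒ f₂ = f₁ · 21.6400/5.2746 = 28.3 × 4.10272 ≈ 116.1070 mm.
Horizontal AOV on the new format = 2·arctan(17.3 / (2 × 116.1070)) = 2·arctan(0.07450) ≈ 8.5214°.

8.521°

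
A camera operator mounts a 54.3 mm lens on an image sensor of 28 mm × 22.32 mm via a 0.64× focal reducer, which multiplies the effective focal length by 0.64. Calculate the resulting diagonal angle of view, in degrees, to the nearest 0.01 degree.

54.51°

Effective focal length f = 54.3 × 0.64 = 34.752 mm.
Sensor diagonal = √(28² + 22.32²) = √1282.1824 ≈ 35.8076 mm.
α = 2·arctan(35.808 / (2 × 34.752)) = 2·arctan(0.51519) ≈ 54.5139°.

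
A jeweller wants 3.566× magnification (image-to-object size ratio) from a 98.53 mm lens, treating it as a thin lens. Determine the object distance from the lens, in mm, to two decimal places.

With m = dᵢ/dₒ and 1/f = 1/dₒ + 1/dᵢ, substituting dᵢ = m·dₒ gives 1/f = (1 + 1/m)/dₒ, hence dₒ = f·(1 + 1/m).
dₒ = 98.53 × (1 + 1/3.566) = 98.53 × 1.28043 ≈ 126.160 mm.

126.16 mm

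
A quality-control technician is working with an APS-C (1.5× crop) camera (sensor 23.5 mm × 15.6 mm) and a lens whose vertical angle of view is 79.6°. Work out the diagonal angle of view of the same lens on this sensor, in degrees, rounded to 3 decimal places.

From the vertical AOV: f = 15.6 / (2·tan(39.8°)) = 15.6 / 1.66634 ≈ 9.3619 mm.
Sensor diagonal = √(23.5² + 15.6²) = √795.6100 ≈ 28.2066 mm.
Diagonal AOV = 2·arctan(28.2066 / (2 × 9.3619)) = 2·arctan(1.50646) ≈ 112.8471°.

112.847°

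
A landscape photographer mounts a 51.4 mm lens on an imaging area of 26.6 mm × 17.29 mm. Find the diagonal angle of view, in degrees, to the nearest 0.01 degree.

Sensor diagonal = √(26.6² + 17.29²) = √1006.5041 ≈ 31.7254 mm.
Angle of view α = 2·arctan(d/2f) with d = 31.7254 mm and f = 51.4 mm.
d/2f = 0.30861; arctan(0.30861) ≈ 17.1509°, so α ≈ 34.3018°.

34.30°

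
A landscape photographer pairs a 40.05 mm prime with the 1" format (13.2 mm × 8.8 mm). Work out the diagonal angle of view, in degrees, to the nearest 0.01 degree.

Sensor diagonal = √(13.2² + 8.8²) = √251.6800 ≈ 15.8644 mm.
Angle of view α = 2·arctan(d/2f) with d = 15.8644 mm and f = 40.05 mm.
d/2f = 0.19806; arctan(0.19806) ≈ 11.2029°, so α ≈ 22.4058°.

22.41°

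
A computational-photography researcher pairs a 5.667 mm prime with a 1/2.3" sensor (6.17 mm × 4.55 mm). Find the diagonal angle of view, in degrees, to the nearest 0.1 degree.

Sensor diagonal = √(6.17² + 4.55²) = √58.7714 ≈ 7.6663 mm.
Angle of view α = 2·arctan(d/2f) with d = 7.6663 mm and f = 5.667 mm.
d/2f = 0.67639; arctan(0.67639) ≈ 34.0742°, so α ≈ 68.1484°.

68.1°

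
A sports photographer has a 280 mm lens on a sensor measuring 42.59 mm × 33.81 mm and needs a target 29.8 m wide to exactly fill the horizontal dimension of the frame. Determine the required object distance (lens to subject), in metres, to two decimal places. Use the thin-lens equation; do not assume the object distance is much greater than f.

W: 29.8 m = 29800 mm.
Magnification m = w/W = dᵢ/dₒ; combined with 1/f = 1/dₒ + 1/dᵢ this gives dₒ = f·(1 + W/w).
dₒ = 280 mm × (1 + 29800/42.59) = 280 × 700.6948 ≈ 196194.534 mm = 196.195 m.

196.19 m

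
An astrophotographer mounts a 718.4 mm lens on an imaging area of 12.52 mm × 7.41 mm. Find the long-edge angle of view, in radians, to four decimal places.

Angle of view α = 2·arctan(w/2f) with w = 12.52 mm and f = 718.4 mm.
w/2f = 0.00871; arctan(0.00871) ≈ 0.0087 rad, so α ≈ 0.0174 rad.

0.0174 rad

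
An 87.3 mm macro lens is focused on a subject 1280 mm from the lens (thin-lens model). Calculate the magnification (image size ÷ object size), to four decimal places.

Thin lens: 1/f = 1/dₒ + 1/dᵢ → 1/dᵢ = 1/87.3 − 1/1280 = 0.0106735 mm⁻¹, so dᵢ ≈ 93.6899 mm.
Magnification m = dᵢ/dₒ = 93.6899/1280 ≈ 0.07320.

0.0732×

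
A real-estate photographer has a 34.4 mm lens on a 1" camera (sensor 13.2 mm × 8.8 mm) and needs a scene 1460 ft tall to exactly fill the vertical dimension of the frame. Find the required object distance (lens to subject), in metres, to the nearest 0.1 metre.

W: 1460 ft × 304.8 mm/ft = 445007.99 mm.
Magnification m = h/W = dᵢ/dₒ; combined with 1/f = 1/dₒ + 1/dᵢ this gives dₒ = f·(1 + W/h).
dₒ = 34.4 mm × (1 + 445008/8.8) = 34.4 × 50570.0893 ≈ 1739611.072 mm = 1739.61 m.

1739.6 m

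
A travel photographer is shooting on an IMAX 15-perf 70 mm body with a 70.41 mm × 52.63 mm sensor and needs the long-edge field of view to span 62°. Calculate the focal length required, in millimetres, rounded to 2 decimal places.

58.59 mm

From α = 2·arctan(w/2f) we get f = w / (2·tan(α/2)).
With w = 70.41 mm and α/2 = 31°, tan(α/2) ≈ 0.60086, so f ≈ 70.41 / 1.20172 ≈ 58.5910 mm.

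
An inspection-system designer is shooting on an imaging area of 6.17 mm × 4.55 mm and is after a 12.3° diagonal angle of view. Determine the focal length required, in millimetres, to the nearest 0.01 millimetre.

35.57 mm

Sensor diagonal = √(6.17² + 4.55²) = √58.7714 ≈ 7.6663 mm.
From α = 2·arctan(d/2f) we get f = d / (2·tan(α/2)).
With d = 7.6663 mm and α/2 = 6.15°, tan(α/2) ≈ 0.10775, so f ≈ 7.6663 / 0.21550 ≈ 35.5736 mm.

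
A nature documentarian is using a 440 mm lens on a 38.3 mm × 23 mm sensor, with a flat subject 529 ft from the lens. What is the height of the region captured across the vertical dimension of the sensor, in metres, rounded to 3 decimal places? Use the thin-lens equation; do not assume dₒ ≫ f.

8.405 m

dₒ: 529 ft × 304.8 mm/ft = 161239.19 mm.
Similar triangles through the lens centre give W/dₒ = h/dᵢ; with 1/f = 1/dₒ + 1/dᵢ this gives W = h·(dₒ − f)/f.
W = 23 mm × (161239 − 440) / 440 = 23 × 365.4527 ≈ 8405.412 mm = 8.40541 m.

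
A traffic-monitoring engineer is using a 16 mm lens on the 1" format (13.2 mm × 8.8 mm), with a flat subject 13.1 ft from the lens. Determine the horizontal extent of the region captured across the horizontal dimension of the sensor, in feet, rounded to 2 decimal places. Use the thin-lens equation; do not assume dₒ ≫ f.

dₒ: 13.1 ft × 304.8 mm/ft = 3992.88 mm.
Similar triangles through the lens centre give W/dₒ = w/dᵢ; with 1/f = 1/dₒ + 1/dᵢ this gives W = w·(dₒ − f)/f.
W = 13.2 mm × (3992.88 − 16) / 16 = 13.2 × 248.5550 ≈ 3280.926 mm = 3280.926/304.8 ft = 10.7642 ft.

10.76 ft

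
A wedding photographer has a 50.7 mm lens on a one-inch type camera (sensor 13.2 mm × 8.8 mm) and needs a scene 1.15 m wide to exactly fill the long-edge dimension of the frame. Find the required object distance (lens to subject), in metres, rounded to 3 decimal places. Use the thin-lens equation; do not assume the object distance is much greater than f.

W: 1.15 m = 1150 mm.
Magnification m = w/W = dᵢ/dₒ; combined with 1/f = 1/dₒ + 1/dᵢ this gives dₒ = f·(1 + W/w).
dₒ = 50.7 mm × (1 + 1150/13.2) = 50.7 × 88.1212 ≈ 4467.745 mm = 4.46775 m.

4.468 m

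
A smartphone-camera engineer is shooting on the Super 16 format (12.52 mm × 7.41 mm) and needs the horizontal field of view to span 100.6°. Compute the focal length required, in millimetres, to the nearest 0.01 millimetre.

From α = 2·arctan(w/2f) we get f = w / (2·tan(α/2)).
With w = 12.52 mm and α/2 = 50.3°, tan(α/2) ≈ 1.20451, so f ≈ 12.52 / 2.40901 ≈ 5.1972 mm.

5.20 mm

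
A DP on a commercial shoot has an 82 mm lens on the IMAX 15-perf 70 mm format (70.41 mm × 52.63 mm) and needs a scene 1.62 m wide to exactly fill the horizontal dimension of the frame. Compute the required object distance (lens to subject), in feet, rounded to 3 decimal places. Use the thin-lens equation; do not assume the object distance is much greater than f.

6.459 ft

W: 1.62 m = 1620 mm.
Magnification m = w/W = dᵢ/dₒ; combined with 1/f = 1/dₒ + 1/dᵢ this gives dₒ = f·(1 + W/w).
dₒ = 82 mm × (1 + 1620/70.41) = 82 × 24.0081 ≈ 1968.664 mm = 1968.664/304.8 ft = 6.45887 ft.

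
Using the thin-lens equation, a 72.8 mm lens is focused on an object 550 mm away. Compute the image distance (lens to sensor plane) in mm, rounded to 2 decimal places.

83.91 mm

1/dᵢ = 1/f − 1/dₒ = 1/72.8 − 1/550 = 0.0119181 mm⁻¹.
dᵢ = 1/0.0119181 ≈ 83.9061 mm.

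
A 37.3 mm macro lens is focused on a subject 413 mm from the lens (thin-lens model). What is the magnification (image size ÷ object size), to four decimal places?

Thin lens: 1/f = 1/dₒ + 1/dᵢ → 1/dᵢ = 1/37.3 − 1/413 = 0.0243883 mm⁻¹, so dᵢ ≈ 41.0032 mm.
Magnification m = dᵢ/dₒ = 41.0032/413 ≈ 0.09928.

0.0993×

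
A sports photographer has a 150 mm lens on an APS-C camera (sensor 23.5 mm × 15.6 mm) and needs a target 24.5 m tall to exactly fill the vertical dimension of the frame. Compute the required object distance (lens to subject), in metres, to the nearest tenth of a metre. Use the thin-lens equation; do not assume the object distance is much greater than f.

235.7 m

W: 24.5 m = 24500 mm.
Magnification m = h/W = dᵢ/dₒ; combined with 1/f = 1/dₒ + 1/dᵢ this gives dₒ = f·(1 + W/h).
dₒ = 150 mm × (1 + 24500/15.6) = 150 × 1571.5128 ≈ 235726.923 mm = 235.727 m.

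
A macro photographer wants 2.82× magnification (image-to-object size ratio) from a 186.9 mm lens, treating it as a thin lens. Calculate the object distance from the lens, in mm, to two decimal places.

253.18 mm

With m = dᵢ/dₒ and 1/f = 1/dₒ + 1/dᵢ, substituting dᵢ = m·dₒ gives 1/f = (1 + 1/m)/dₒ, hence dₒ = f·(1 + 1/m).
dₒ = 186.9 × (1 + 1/2.82) = 186.9 × 1.35461 ≈ 253.177 mm.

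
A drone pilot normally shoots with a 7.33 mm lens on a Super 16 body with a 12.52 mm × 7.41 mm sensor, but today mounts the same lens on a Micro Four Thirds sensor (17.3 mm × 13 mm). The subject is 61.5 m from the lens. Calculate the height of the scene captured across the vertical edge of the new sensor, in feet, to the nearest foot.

358 ft

The focal length stays 7.33 mm; the relevant sensor dimension is now h = 13 mm. Object distance dₒ = 61.5 m = 61500 mm.
Thin-lens field height W = h·(dₒ − f)/f = 13 × (61500 − 7.33)/7.33 ≈ 109059.306 mm = 109059.306/304.8 ft = 357.806 ft.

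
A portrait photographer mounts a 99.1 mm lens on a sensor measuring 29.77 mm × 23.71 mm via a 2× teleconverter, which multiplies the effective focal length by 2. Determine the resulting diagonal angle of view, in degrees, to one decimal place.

Effective focal length f = 99.1 × 2 = 198.2 mm.
Sensor diagonal = √(29.77² + 23.71²) = √1448.4170 ≈ 38.0581 mm.
α = 2·arctan(38.058 / (2 × 198.2)) = 2·arctan(0.09601) ≈ 10.9682°.

11.0°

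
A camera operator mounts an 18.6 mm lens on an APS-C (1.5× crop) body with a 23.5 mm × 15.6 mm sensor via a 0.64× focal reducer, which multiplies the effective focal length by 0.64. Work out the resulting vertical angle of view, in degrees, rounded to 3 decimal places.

Effective focal length f = 18.6 × 0.64 = 11.904 mm.
α = 2·arctan(15.6 / (2 × 11.904)) = 2·arctan(0.65524) ≈ 66.4690°.

66.469°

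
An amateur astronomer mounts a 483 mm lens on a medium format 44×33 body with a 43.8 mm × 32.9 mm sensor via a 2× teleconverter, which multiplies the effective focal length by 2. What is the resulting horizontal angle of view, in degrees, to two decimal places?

2.60°

Effective focal length f = 483 × 2 = 966 mm.
α = 2·arctan(43.8 / (2 × 966)) = 2·arctan(0.02267) ≈ 2.5974°.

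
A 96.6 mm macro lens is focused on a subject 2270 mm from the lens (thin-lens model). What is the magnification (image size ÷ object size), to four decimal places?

Thin lens: 1/f = 1/dₒ + 1/dᵢ → 1/dᵢ = 1/96.6 − 1/2270 = 0.0099114 mm⁻¹, so dᵢ ≈ 100.8935 mm.
Magnification m = dᵢ/dₒ = 100.8935/2270 ≈ 0.04445.

0.0444×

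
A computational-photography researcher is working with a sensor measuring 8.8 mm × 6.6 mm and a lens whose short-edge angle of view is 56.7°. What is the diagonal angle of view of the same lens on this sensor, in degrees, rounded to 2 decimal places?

From the short-edge AOV: f = 6.6 / (2·tan(28.35°)) = 6.6 / 1.07914 ≈ 6.1160 mm.
Sensor diagonal = √(8.8² + 6.6²) = √121.0000 ≈ 11.0000 mm.
Diagonal AOV = 2·arctan(11.0000 / (2 × 6.1160)) = 2·arctan(0.89928) ≈ 83.9291°.

83.93°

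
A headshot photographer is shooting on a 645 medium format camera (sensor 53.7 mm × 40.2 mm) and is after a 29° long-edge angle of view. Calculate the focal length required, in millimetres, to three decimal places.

From α = 2·arctan(w/2f) we get f = w / (2·tan(α/2)).
With w = 53.7 mm and α/2 = 14.5°, tan(α/2) ≈ 0.25862, so f ≈ 53.7 / 0.51724 ≈ 103.8212 mm.

103.821 mm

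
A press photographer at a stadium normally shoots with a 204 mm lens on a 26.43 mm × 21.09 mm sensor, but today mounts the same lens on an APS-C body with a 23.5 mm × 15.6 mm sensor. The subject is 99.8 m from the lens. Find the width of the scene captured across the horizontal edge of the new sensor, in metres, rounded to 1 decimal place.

The focal length stays 204 mm; the relevant sensor dimension is now w = 23.5 mm. Object distance dₒ = 99.8 m = 99800 mm.
Thin-lens field width W = w·(dₒ − f)/f = 23.5 × (99800 − 204)/204 ≈ 11473.069 mm = 11.4731 m.

11.5 m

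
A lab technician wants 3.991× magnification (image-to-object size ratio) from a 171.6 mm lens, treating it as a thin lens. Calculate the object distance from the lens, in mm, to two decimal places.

214.60 mm

With m = dᵢ/dₒ and 1/f = 1/dₒ + 1/dᵢ, substituting dᵢ = m·dₒ gives 1/f = (1 + 1/m)/dₒ, hence dₒ = f·(1 + 1/m).
dₒ = 171.6 × (1 + 1/3.991) = 171.6 × 1.25056 ≈ 214.597 mm.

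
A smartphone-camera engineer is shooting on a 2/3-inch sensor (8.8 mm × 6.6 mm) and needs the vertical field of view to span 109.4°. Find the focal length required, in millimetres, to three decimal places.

From α = 2·arctan(h/2f) we get f = h / (2·tan(α/2)).
With h = 6.6 mm and α/2 = 54.7°, tan(α/2) ≈ 1.41235, so f ≈ 6.6 / 2.82470 ≈ 2.3365 mm.

2.337 mm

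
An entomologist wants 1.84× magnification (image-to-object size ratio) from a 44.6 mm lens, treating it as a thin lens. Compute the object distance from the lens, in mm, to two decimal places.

With m = dᵢ/dₒ and 1/f = 1/dₒ + 1/dᵢ, substituting dᵢ = m·dₒ gives 1/f = (1 + 1/m)/dₒ, hence dₒ = f·(1 + 1/m).
dₒ = 44.6 × (1 + 1/1.84) = 44.6 × 1.54348 ≈ 68.839 mm.

68.84 mm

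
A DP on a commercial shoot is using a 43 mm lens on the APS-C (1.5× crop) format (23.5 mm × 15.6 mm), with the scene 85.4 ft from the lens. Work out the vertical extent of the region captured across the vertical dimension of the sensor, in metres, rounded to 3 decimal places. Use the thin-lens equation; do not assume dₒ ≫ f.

9.428 m

dₒ: 85.4 ft × 304.8 mm/ft = 26029.92 mm.
Similar triangles through the lens centre give W/dₒ = h/dᵢ; with 1/f = 1/dₒ + 1/dᵢ this gives W = h·(dₒ − f)/f.
W = 15.6 mm × (26029.9 − 43) / 43 = 15.6 × 604.3470 ≈ 9427.813 mm = 9.42781 m.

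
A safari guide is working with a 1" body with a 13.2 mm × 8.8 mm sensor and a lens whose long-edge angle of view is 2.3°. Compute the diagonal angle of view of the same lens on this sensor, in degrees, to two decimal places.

From the long-edge AOV: f = 13.2 / (2·tan(1.15°)) = 13.2 / 0.04015 ≈ 328.7838 mm.
Sensor diagonal = √(13.2² + 8.8²) = √251.6800 ≈ 15.8644 mm.
Diagonal AOV = 2·arctan(15.8644 / (2 × 328.7838)) = 2·arctan(0.02413) ≈ 2.7641°.

2.76°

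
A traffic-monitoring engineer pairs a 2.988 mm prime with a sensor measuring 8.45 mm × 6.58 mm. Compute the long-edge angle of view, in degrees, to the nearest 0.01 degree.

Angle of view α = 2·arctan(w/2f) with w = 8.45 mm and f = 2.988 mm.
w/2f = 1.41399; arctan(1.41399) ≈ 54.7313°, so α ≈ 109.4627°.

109.46°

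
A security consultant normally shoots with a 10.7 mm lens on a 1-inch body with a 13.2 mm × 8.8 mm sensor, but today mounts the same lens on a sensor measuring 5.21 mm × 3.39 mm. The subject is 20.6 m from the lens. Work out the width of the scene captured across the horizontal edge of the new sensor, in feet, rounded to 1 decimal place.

The focal length stays 10.7 mm; the relevant sensor dimension is now w = 5.21 mm. Object distance dₒ = 20.6 m = 20600 mm.
Thin-lens field width W = w·(dₒ − f)/f = 5.21 × (20600 − 10.7)/10.7 ≈ 10025.257 mm = 10025.257/304.8 ft = 32.8913 ft.

32.9 ft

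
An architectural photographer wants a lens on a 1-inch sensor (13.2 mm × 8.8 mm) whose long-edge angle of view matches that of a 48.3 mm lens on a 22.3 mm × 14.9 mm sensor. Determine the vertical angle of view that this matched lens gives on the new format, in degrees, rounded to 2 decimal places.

17.50°

Equal long-edge AOV ⇒ f₂ = f₁ · 13.2/22.3 = 48.3 × 0.59193 ≈ 28.5901 mm.
Vertical AOV on the new format = 2·arctan(8.8 / (2 × 28.5901)) = 2·arctan(0.15390) ≈ 17.4983°.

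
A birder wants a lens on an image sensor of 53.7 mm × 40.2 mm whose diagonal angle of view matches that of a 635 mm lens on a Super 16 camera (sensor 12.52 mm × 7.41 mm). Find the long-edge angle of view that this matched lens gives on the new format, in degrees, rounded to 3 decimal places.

Sensor diagonal = √(12.52² + 7.41²) = √211.6585 ≈ 14.5485 mm.
Sensor diagonal = √(53.7² + 40.2²) = √4499.7300 ≈ 67.0800 mm.
Equal diagonal AOV ⇒ f₂ = f₁ · 67.0800/14.5485 = 635 × 4.61079 ≈ 2927.8518 mm.
Long-edge AOV on the new format = 2·arctan(53.7 / (2 × 2927.8518)) = 2·arctan(0.00917) ≈ 1.0508°.

1.051°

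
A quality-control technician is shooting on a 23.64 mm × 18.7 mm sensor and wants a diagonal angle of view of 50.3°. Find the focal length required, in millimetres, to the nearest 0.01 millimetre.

32.10 mm

Sensor diagonal = √(23.64² + 18.7²) = √908.5396 ≈ 30.1420 mm.
From α = 2·arctan(d/2f) we get f = d / (2·tan(α/2)).
With d = 30.1420 mm and α/2 = 25.15°, tan(α/2) ≈ 0.46950, so f ≈ 30.1420 / 0.93900 ≈ 32.1002 mm.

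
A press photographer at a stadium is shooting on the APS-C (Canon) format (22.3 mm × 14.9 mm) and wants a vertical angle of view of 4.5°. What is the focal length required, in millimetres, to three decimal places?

From α = 2·arctan(h/2f) we get f = h / (2·tan(α/2)).
With h = 14.9 mm and α/2 = 2.25°, tan(α/2) ≈ 0.03929, so f ≈ 14.9 / 0.07858 ≈ 189.6152 mm.

189.615 mm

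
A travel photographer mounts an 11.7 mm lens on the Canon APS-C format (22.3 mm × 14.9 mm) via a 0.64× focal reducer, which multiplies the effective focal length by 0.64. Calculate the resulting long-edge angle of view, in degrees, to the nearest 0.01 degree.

Effective focal length f = 11.7 × 0.64 = 7.488 mm.
α = 2·arctan(22.3 / (2 × 7.488)) = 2·arctan(1.48905) ≈ 112.2318°.

112.23°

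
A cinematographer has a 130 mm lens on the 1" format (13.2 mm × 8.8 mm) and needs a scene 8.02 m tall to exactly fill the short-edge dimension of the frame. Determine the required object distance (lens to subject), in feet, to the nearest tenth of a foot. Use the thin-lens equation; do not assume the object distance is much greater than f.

389.1 ft

W: 8.02 m = 8020 mm.
Magnification m = h/W = dᵢ/dₒ; combined with 1/f = 1/dₒ + 1/dᵢ this gives dₒ = f·(1 + W/h).
dₒ = 130 mm × (1 + 8020/8.8) = 130 × 912.3636 ≈ 118607.273 mm = 118607.273/304.8 ft = 389.131 ft.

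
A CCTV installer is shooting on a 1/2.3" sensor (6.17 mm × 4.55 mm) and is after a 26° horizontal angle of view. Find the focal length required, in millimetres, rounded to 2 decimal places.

13.36 mm

From α = 2·arctan(w/2f) we get f = w / (2·tan(α/2)).
With w = 6.17 mm and α/2 = 13°, tan(α/2) ≈ 0.23087, so f ≈ 6.17 / 0.46174 ≈ 13.3626 mm.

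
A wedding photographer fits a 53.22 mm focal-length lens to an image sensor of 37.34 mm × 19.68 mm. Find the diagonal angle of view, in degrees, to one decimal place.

43.3°

Sensor diagonal = √(37.34² + 19.68²) = √1781.5780 ≈ 42.2087 mm.
Angle of view α = 2·arctan(d/2f) with d = 42.2087 mm and f = 53.22 mm.
d/2f = 0.39655; arctan(0.39655) ≈ 21.6308°, so α ≈ 43.2616°.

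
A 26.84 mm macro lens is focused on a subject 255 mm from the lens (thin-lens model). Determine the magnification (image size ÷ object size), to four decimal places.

Thin lens: 1/f = 1/dₒ + 1/dᵢ → 1/dᵢ = 1/26.84 − 1/255 = 0.0333363 mm⁻¹, so dᵢ ≈ 29.9974 mm.
Magnification m = dᵢ/dₒ = 29.9974/255 ≈ 0.11764.

0.1176×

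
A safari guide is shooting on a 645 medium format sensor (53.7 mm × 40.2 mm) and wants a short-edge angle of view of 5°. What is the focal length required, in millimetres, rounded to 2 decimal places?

From α = 2·arctan(h/2f) we get f = h / (2·tan(α/2)).
With h = 40.2 mm and α/2 = 2.5°, tan(α/2) ≈ 0.04366, so f ≈ 40.2 / 0.08732 ≈ 460.3657 mm.

460.37 mm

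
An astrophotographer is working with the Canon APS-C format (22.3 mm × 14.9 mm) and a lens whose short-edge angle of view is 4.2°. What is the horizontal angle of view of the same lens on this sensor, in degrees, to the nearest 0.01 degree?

From the short-edge AOV: f = 14.9 / (2·tan(2.1°)) = 14.9 / 0.07334 ≈ 203.1726 mm.
Horizontal AOV = 2·arctan(22.3 / (2 × 203.1726)) = 2·arctan(0.05488) ≈ 6.2824°.

6.28°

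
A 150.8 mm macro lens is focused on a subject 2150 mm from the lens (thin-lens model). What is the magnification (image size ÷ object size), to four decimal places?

Thin lens: 1/f = 1/dₒ + 1/dᵢ → 1/dᵢ = 1/150.8 − 1/2150 = 0.0061662 mm⁻¹, so dᵢ ≈ 162.1749 mm.
Magnification m = dᵢ/dₒ = 162.1749/2150 ≈ 0.07543.

0.0754×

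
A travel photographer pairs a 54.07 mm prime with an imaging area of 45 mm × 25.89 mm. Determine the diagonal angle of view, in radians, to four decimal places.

Sensor diagonal = √(45² + 25.89²) = √2695.2921 ≈ 51.9162 mm.
Angle of view α = 2·arctan(d/2f) with d = 51.9162 mm and f = 54.07 mm.
d/2f = 0.48008; arctan(0.48008) ≈ 0.4476 rad, so α ≈ 0.8952 rad.

0.8952 rad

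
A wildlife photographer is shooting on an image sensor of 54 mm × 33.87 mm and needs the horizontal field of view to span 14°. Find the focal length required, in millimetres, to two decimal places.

219.90 mm

From α = 2·arctan(w/2f) we get f = w / (2·tan(α/2)).
With w = 54 mm and α/2 = 7°, tan(α/2) ≈ 0.12278, so f ≈ 54 / 0.24557 ≈ 219.8974 mm.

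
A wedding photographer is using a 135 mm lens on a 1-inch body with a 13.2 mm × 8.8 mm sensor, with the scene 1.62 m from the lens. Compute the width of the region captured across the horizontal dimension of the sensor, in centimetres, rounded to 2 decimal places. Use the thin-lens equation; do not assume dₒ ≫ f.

dₒ: 1.62 m = 1620 mm.
Similar triangles through the lens centre give W/dₒ = w/dᵢ; with 1/f = 1/dₒ + 1/dᵢ this gives W = w·(dₒ − f)/f.
W = 13.2 mm × (1620 − 135) / 135 = 13.2 × 11.0000 ≈ 145.200 mm = 14.52 cm.

14.52 cm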